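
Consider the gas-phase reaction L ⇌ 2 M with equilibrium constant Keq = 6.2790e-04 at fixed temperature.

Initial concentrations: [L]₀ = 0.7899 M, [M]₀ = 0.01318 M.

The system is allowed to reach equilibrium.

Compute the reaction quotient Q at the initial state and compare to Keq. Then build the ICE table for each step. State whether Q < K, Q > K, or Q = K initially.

Q₀ = 2.1992e-04; Q < K (proceeds forward)

Q₀ = 2.1992e-04 vs Keq = 6.2790e-04 ⇒ Q<K, forward
Step 1:
                   L          M
  I           0.7899    0.01318
  C        -0.004513   0.009027
  E           0.7854    0.02221
  solve Keq expr → x = 0.004513; check Q = 6.2790e-04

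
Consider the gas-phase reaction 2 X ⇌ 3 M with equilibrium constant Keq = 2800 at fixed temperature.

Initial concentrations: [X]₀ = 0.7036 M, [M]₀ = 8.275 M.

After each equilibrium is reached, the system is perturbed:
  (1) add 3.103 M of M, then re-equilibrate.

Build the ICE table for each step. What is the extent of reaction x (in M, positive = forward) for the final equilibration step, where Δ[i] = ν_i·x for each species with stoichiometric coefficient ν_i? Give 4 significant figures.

Q₀ = 1145 vs Keq = 2800 ⇒ Q<K, forward
Step 1:
                   X          M
  Initial     0.7036      8.275
  Change     -0.2258     0.3388
  Equil       0.4778      8.614
  solve Keq expr → x = 0.1129; check Q = 2800
Then add 3.103 M of M.
Step 2:
                   X          M
  Initial     0.4778      11.72
  Change      0.2448    -0.3672
  Equil       0.7226      11.35
  solve Keq expr → x = -0.1224; check Q = 2800

x = -0.1224 M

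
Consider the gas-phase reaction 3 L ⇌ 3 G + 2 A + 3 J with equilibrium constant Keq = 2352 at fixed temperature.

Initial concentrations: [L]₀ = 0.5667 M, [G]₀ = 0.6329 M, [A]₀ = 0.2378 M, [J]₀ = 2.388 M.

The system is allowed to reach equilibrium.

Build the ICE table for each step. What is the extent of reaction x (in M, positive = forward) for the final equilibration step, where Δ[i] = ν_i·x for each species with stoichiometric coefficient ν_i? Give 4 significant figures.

Q₀ = 1.073 vs Keq = 2352 ⇒ Q<K, forward
Step 1:
                  L         G         A         J
  init       0.5667    0.6329    0.2378     2.388
  Δ         -0.4226    0.4226    0.2817    0.4226
  eq         0.1441     1.055    0.5195     2.811
  solve Keq expr → x = 0.1409; check Q = 2352

x = 0.1409 M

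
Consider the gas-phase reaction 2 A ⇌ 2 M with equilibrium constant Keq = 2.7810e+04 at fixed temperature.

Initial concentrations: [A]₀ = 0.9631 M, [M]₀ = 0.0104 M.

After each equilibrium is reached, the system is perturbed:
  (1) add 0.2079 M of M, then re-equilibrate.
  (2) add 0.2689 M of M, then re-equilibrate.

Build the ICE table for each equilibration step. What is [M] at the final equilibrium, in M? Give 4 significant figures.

Q₀ = 1.1661e-04 vs Keq = 2.7810e+04 ⇒ Q<K, forward
Step 1:
                   A          M
  I           0.9631     0.0104
  C          -0.9573     0.9573
  E         0.005803     0.9677
  solve Keq expr → x = 0.4786; check Q = 2.7810e+04
Then add 0.2079 M of M.
Step 2:
                   A          M
  I         0.005803      1.176
  C         0.001239  -0.001239
  E         0.007042      1.174
  solve Keq expr → x = -6.1962e-04; check Q = 2.7810e+04
Then add 0.2689 M of M.
Step 3:
                   A          M
  I         0.007042      1.443
  C         0.001603  -0.001603
  E         0.008645      1.442
  solve Keq expr → x = -8.0143e-04; check Q = 2.7810e+04

[M]_eq = 1.442 M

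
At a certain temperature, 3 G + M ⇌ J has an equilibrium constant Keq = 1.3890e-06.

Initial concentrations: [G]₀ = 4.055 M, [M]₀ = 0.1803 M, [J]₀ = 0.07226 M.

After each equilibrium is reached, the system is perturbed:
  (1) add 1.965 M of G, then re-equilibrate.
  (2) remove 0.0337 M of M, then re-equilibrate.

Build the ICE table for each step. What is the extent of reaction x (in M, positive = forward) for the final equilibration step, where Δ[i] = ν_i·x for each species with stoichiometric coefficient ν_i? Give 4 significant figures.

x = -1.1349e-05 M

Q₀ = 0.006011 vs Keq = 1.3890e-06 ⇒ Q>K, reverse
Step 1:
                    G           M           J
  I             4.055      0.1803     0.07226
  C            0.2167     0.07223    -0.07223
  E             4.272      0.2525  2.7341e-05
  solve Keq expr → x = -0.07223; check Q = 1.3890e-06
Then add 1.965 M of G.
Step 2:
                    G           M           J
  I             6.237      0.2525  2.7341e-05
  C       -1.7317e-04 -5.7723e-05  5.7723e-05
  E             6.237      0.2525  8.5065e-05
  solve Keq expr → x = 5.7723e-05; check Q = 1.3890e-06
Then remove 0.0337 M of M.
Step 3:
                    G           M           J
  I             6.237      0.2188  8.5065e-05
  C        3.4048e-05  1.1349e-05 -1.1349e-05
  E             6.237      0.2188  7.3715e-05
  solve Keq expr → x = -1.1349e-05; check Q = 1.3890e-06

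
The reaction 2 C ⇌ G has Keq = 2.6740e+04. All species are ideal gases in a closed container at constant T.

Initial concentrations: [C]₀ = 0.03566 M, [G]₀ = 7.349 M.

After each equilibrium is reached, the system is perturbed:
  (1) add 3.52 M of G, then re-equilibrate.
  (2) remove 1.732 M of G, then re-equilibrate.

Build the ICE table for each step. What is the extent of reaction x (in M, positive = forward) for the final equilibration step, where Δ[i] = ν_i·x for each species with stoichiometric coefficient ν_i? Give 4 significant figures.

Q₀ = 5779 vs Keq = 2.6740e+04 ⇒ Q<K, forward
Step 1:
                  C         G
  I         0.03566     7.349
  C        -0.01907  0.009536
  E         0.01659     7.359
  solve Keq expr → x = 0.009536; check Q = 2.6740e+04
Then add 3.52 M of G.
Step 2:
                  C         G
  I         0.01659     10.88
  C        0.003579  -0.00179
  E         0.02017     10.88
  solve Keq expr → x = -0.00179; check Q = 2.6740e+04
Then remove 1.732 M of G.
Step 3:
                  C         G
  I         0.02017     9.145
  C       -0.001675 8.3726e-04
  E         0.01849     9.146
  solve Keq expr → x = 8.3726e-04; check Q = 2.6740e+04

x = 8.3726e-04 M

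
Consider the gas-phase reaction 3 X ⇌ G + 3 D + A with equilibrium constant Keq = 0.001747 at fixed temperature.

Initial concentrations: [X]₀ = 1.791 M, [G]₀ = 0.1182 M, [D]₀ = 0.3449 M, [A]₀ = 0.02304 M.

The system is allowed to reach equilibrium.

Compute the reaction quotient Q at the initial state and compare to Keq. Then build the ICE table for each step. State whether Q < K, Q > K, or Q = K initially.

Q₀ = 1.9449e-05 vs Keq = 0.001747 ⇒ Q<K, forward
Step 1:
                   X          G          D          A
  Initial      1.791     0.1182     0.3449    0.02304
  Change     -0.2803    0.09343     0.2803    0.09343
  Equil        1.511     0.2116     0.6252     0.1165
  solve Keq expr → x = 0.09343; check Q = 0.001747

Q₀ = 1.9449e-05; Q < K (proceeds forward)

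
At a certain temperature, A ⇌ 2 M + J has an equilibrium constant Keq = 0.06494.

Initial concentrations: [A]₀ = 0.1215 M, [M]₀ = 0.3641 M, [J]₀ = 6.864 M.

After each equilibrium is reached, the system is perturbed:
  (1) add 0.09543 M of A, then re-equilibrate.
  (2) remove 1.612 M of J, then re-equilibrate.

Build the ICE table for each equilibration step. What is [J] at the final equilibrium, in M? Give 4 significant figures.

Q₀ = 7.489 vs Keq = 0.06494 ⇒ Q>K, reverse
Step 1:
                    A           M           J
  I            0.1215      0.3641       6.864
  C            0.1561     -0.3123     -0.1561
  E            0.2776     0.05184       6.708
  solve Keq expr → x = -0.1561; check Q = 0.06494
Then add 0.09543 M of A.
Step 2:
                    A           M           J
  I            0.3731     0.05184       6.708
  C         -0.003958    0.007916    0.003958
  E            0.3691     0.05976       6.712
  solve Keq expr → x = 0.003958; check Q = 0.06494
Then remove 1.612 M of J.
Step 3:
                    A           M           J
  I            0.3691     0.05976         5.1
  C         -0.004189    0.008379    0.004189
  E            0.3649     0.06814       5.104
  solve Keq expr → x = 0.004189; check Q = 0.06494

[J]_eq = 5.104 M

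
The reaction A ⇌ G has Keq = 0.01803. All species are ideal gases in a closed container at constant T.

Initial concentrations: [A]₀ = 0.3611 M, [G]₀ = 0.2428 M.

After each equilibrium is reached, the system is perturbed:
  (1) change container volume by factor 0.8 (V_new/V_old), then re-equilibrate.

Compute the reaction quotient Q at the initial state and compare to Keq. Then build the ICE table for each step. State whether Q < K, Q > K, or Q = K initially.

Q₀ = 0.6724; Q > K (proceeds reverse)

Q₀ = 0.6724 vs Keq = 0.01803 ⇒ Q>K, reverse
Step 1:
                    A           G
  Initial      0.3611      0.2428
  Change       0.2321     -0.2321
  Equil        0.5932      0.0107
  solve Keq expr → x = -0.2321; check Q = 0.01803
Then change container volume by factor 0.8 (V_new/V_old).
Step 2:
                    A           G
  Initial      0.7415     0.01337
  Change            0           0
  Equil        0.7415     0.01337
  solve Keq expr → x = 0; check Q = 0.01803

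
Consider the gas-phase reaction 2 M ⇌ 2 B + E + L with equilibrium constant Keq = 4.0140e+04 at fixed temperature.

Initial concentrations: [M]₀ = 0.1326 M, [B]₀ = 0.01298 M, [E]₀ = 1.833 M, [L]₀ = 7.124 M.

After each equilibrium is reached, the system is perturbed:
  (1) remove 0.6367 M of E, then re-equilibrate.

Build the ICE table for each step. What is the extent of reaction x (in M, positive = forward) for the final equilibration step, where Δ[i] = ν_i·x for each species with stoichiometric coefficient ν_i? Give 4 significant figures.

x = 2.3980e-04 M

Q₀ = 0.1251 vs Keq = 4.0140e+04 ⇒ Q<K, forward
Step 1:
                  M         B         E         L
  Initial    0.1326   0.01298     1.833     7.124
  Change      -0.13      0.13   0.06498   0.06498
  Equil    0.002635    0.1429     1.898     7.189
  solve Keq expr → x = 0.06498; check Q = 4.0140e+04
Then remove 0.6367 M of E.
Step 2:
                  M         B         E         L
  Initial  0.002635    0.1429     1.261     7.189
  Change  -4.7961e-04 4.7961e-04 2.3980e-04 2.3980e-04
  Equil    0.002156    0.1434     1.262     7.189
  solve Keq expr → x = 2.3980e-04; check Q = 4.0140e+04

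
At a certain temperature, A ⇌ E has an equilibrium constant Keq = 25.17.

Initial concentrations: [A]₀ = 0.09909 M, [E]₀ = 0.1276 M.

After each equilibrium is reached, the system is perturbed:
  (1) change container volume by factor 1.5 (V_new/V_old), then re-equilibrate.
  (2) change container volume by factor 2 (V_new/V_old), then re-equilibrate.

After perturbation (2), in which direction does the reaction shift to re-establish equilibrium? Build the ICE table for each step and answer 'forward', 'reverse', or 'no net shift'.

Q₀ = 1.288 vs Keq = 25.17 ⇒ Q<K, forward
Step 1:
                   A          E
  init       0.09909     0.1276
  Δ         -0.09043    0.09043
  eq        0.008662      0.218
  solve Keq expr → x = 0.09043; check Q = 25.17
Then change container volume by factor 1.5 (V_new/V_old).
Step 2:
                   A          E
  init      0.005775     0.1454
  Δ                0          0
  eq        0.005775     0.1454
  solve Keq expr → x = 0; check Q = 25.17
Then change container volume by factor 2 (V_new/V_old).
Step 3:
                   A          E
  init      0.002887    0.07268
  Δ                0          0
  eq        0.002887    0.07268
  solve Keq expr → x = 0; check Q = 25.17

Direction: no net shift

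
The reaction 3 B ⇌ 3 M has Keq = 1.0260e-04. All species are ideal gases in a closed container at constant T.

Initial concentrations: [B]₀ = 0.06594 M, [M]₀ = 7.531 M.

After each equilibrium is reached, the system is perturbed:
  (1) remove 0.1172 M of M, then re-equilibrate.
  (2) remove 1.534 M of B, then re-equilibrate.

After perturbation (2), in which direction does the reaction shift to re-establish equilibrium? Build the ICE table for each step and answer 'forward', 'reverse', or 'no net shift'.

Direction: reverse

Q₀ = 1.4897e+06 vs Keq = 1.0260e-04 ⇒ Q>K, reverse
Step 1:
                   B          M
  Initial    0.06594      7.531
  Change       7.191     -7.191
  Equil        7.257     0.3397
  solve Keq expr → x = -2.397; check Q = 1.0260e-04
Then remove 0.1172 M of M.
Step 2:
                   B          M
  Initial      7.257     0.2225
  Change      -0.112      0.112
  Equil        7.145     0.3345
  solve Keq expr → x = 0.03732; check Q = 1.0260e-04
Then remove 1.534 M of B.
Step 3:
                   B          M
  Initial      5.611     0.3345
  Change      0.0686    -0.0686
  Equil         5.68     0.2659
  solve Keq expr → x = -0.02287; check Q = 1.0260e-04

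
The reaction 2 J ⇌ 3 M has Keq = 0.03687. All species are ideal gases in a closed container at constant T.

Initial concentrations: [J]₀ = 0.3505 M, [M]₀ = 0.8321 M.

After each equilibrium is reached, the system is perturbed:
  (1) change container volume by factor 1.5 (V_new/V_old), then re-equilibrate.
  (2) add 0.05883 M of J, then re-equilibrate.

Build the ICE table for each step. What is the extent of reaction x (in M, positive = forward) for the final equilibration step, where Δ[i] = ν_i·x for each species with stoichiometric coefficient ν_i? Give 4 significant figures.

Q₀ = 4.69 vs Keq = 0.03687 ⇒ Q>K, reverse
Step 1:
                   J          M
  init        0.3505     0.8321
  Δ           0.3755    -0.5632
  eq           0.726     0.2689
  solve Keq expr → x = -0.1877; check Q = 0.03687
Then change container volume by factor 1.5 (V_new/V_old).
Step 2:
                   J          M
  init         0.484     0.1792
  Δ         -0.01454    0.02181
  eq          0.4695      0.201
  solve Keq expr → x = 0.007269; check Q = 0.03687
Then add 0.05883 M of J.
Step 3:
                   J          M
  init        0.5283      0.201
  Δ        -0.009274    0.01391
  eq           0.519      0.215
  solve Keq expr → x = 0.004637; check Q = 0.03687

x = 0.004637 M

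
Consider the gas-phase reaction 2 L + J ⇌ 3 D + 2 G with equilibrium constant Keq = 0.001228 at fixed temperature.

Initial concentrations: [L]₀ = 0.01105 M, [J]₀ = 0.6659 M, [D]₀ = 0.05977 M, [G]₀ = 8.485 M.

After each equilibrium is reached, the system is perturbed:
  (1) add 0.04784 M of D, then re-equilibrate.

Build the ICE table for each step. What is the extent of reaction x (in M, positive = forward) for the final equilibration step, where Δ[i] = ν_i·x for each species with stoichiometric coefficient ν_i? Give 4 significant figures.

x = -0.01554 M

Q₀ = 189.1 vs Keq = 0.001228 ⇒ Q>K, reverse
Step 1:
                   L          J          D          G
  Initial    0.01105     0.6659    0.05977      8.485
  Change     0.03782    0.01891   -0.05673   -0.03782
  Equil      0.04887     0.6848   0.003042      8.447
  solve Keq expr → x = -0.01891; check Q = 0.001228
Then add 0.04784 M of D.
Step 2:
                   L          J          D          G
  Initial    0.04887     0.6848    0.05088      8.447
  Change     0.03108    0.01554   -0.04662   -0.03108
  Equil      0.07995     0.7003   0.004265      8.416
  solve Keq expr → x = -0.01554; check Q = 0.001228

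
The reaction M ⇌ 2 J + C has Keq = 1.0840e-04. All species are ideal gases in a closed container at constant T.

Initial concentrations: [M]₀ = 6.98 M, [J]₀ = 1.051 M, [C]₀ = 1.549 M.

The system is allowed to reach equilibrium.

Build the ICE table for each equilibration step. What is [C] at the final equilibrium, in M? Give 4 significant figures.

Q₀ = 0.2451 vs Keq = 1.0840e-04 ⇒ Q>K, reverse
Step 1:
                  M         J         C
  init         6.98     1.051     1.549
  Δ          0.5115    -1.023   -0.5115
  eq          7.492   0.02798     1.037
  solve Keq expr → x = -0.5115; check Q = 1.0840e-04

[C]_eq = 1.037 M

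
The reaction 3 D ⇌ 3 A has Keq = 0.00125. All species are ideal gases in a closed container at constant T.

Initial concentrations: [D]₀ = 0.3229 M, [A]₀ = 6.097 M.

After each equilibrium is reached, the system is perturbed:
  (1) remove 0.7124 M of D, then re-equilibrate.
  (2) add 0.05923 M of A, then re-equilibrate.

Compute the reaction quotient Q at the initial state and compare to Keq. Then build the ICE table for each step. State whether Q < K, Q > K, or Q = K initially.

Q₀ = 6732 vs Keq = 0.00125 ⇒ Q>K, reverse
Step 1:
                   D          A
  I           0.3229      6.097
  C            5.473     -5.473
  E            5.796     0.6243
  solve Keq expr → x = -1.824; check Q = 0.00125
Then remove 0.7124 M of D.
Step 2:
                   D          A
  I            5.083     0.6243
  C          0.06928   -0.06928
  E            5.152      0.555
  solve Keq expr → x = -0.02309; check Q = 0.00125
Then add 0.05923 M of A.
Step 3:
                   D          A
  I            5.152     0.6143
  C          0.05347   -0.05347
  E            5.206     0.5608
  solve Keq expr → x = -0.01782; check Q = 0.00125

Q₀ = 6732; Q > K (proceeds reverse)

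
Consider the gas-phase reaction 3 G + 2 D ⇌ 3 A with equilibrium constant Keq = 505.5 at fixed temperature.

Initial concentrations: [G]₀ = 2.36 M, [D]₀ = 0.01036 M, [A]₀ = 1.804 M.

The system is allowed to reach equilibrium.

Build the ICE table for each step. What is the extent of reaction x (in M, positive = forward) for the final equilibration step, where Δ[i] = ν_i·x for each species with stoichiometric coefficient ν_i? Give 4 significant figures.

Q₀ = 4162 vs Keq = 505.5 ⇒ Q>K, reverse
Step 1:
                   G          D          A
  Initial       2.36    0.01036      1.804
  Change     0.02729     0.0182   -0.02729
  Equil        2.387    0.02856      1.777
  solve Keq expr → x = -0.009098; check Q = 505.5

x = -0.009098 M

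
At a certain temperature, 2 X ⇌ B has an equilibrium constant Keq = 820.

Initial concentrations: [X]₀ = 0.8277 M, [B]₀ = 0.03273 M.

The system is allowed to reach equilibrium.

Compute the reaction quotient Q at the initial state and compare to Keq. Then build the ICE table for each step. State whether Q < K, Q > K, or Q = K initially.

Q₀ = 0.04777; Q < K (proceeds forward)

Q₀ = 0.04777 vs Keq = 820 ⇒ Q<K, forward
Step 1:
                  X         B
  init       0.8277   0.03273
  Δ         -0.8047    0.4023
  eq        0.02303    0.4351
  solve Keq expr → x = 0.4023; check Q = 820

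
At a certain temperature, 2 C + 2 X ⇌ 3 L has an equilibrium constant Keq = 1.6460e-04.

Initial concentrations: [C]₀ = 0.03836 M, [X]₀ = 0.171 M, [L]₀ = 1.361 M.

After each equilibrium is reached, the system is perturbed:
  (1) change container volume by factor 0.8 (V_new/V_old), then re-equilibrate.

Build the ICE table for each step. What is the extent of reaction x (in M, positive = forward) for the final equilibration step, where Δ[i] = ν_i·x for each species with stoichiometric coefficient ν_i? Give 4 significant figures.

x = 0.001619 M

Q₀ = 5.8590e+04 vs Keq = 1.6460e-04 ⇒ Q>K, reverse
Step 1:
                    C           X           L
  Initial     0.03836       0.171       1.361
  Change        0.872       0.872      -1.308
  Equil        0.9104       1.043     0.05295
  solve Keq expr → x = -0.436; check Q = 1.6460e-04
Then change container volume by factor 0.8 (V_new/V_old).
Step 2:
                    C           X           L
  Initial       1.138       1.304     0.06618
  Change    -0.003238   -0.003238    0.004857
  Equil         1.135       1.301     0.07104
  solve Keq expr → x = 0.001619; check Q = 1.6460e-04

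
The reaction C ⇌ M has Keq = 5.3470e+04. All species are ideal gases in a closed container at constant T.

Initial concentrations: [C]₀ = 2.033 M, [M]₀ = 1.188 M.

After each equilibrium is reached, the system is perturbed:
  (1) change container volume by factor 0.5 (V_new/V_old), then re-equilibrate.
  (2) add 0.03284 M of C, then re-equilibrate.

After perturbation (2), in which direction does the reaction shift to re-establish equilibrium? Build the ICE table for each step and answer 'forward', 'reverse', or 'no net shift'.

Direction: forward

Q₀ = 0.5844 vs Keq = 5.3470e+04 ⇒ Q<K, forward
Step 1:
                  C         M
  Initial     2.033     1.188
  Change     -2.033     2.033
  Equil   6.0238e-05     3.221
  solve Keq expr → x = 2.033; check Q = 5.3470e+04
Then change container volume by factor 0.5 (V_new/V_old).
Step 2:
                  C         M
  Initial 1.2048e-04     6.442
  Change          0         0
  Equil   1.2048e-04     6.442
  solve Keq expr → x = 0; check Q = 5.3470e+04
Then add 0.03284 M of C.
Step 3:
                  C         M
  Initial   0.03296     6.442
  Change   -0.03284   0.03284
  Equil   1.2109e-04     6.475
  solve Keq expr → x = 0.03284; check Q = 5.3470e+04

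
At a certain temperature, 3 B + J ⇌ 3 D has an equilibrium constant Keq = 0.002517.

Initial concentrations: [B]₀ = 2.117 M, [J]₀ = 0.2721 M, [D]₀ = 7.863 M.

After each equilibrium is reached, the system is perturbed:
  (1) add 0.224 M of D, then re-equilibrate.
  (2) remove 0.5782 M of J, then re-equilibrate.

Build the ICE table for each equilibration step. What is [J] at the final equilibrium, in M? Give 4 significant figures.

[J]_eq = 1.899 M

Q₀ = 188.3 vs Keq = 0.002517 ⇒ Q>K, reverse
Step 1:
                    B           J           D
  init          2.117      0.2721       7.863
  Δ             6.329        2.11      -6.329
  eq            8.446       2.382       1.534
  solve Keq expr → x = -2.11; check Q = 0.002517
Then add 0.224 M of D.
Step 2:
                    B           J           D
  init          8.446       2.382       1.758
  Δ            0.1786     0.05954     -0.1786
  eq            8.624       2.441        1.58
  solve Keq expr → x = -0.05954; check Q = 0.002517
Then remove 0.5782 M of J.
Step 3:
                    B           J           D
  init          8.624       1.863        1.58
  Δ            0.1085     0.03618     -0.1085
  eq            8.733       1.899       1.471
  solve Keq expr → x = -0.03618; check Q = 0.002517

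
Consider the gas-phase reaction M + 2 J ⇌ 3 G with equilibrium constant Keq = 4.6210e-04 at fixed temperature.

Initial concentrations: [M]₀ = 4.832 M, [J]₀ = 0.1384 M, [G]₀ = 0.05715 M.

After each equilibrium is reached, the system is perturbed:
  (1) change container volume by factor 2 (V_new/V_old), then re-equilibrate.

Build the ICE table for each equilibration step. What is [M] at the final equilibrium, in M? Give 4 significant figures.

Q₀ = 0.002017 vs Keq = 4.6210e-04 ⇒ Q>K, reverse
Step 1:
                  M         J         G
  init        4.832    0.1384   0.05715
  Δ        0.006652    0.0133  -0.01996
  eq          4.839    0.1517   0.03719
  solve Keq expr → x = -0.006652; check Q = 4.6210e-04
Then change container volume by factor 2 (V_new/V_old).
Step 2:
                  M         J         G
  init        2.419   0.07585    0.0186
  Δ               0         0         0
  eq          2.419   0.07585    0.0186
  solve Keq expr → x = 0; check Q = 4.6210e-04

[M]_eq = 2.419 M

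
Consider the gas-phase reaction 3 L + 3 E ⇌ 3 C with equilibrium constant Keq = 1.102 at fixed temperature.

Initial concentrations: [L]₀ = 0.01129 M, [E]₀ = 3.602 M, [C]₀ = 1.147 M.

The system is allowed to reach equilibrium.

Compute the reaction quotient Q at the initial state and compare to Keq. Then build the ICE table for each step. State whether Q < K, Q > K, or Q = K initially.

Q₀ = 2.2438e+04; Q > K (proceeds reverse)

Q₀ = 2.2438e+04 vs Keq = 1.102 ⇒ Q>K, reverse
Step 1:
                  L         E         C
  Initial   0.01129     3.602     1.147
  Change     0.2227    0.2227   -0.2227
  Equil       0.234     3.825    0.9243
  solve Keq expr → x = -0.07423; check Q = 1.102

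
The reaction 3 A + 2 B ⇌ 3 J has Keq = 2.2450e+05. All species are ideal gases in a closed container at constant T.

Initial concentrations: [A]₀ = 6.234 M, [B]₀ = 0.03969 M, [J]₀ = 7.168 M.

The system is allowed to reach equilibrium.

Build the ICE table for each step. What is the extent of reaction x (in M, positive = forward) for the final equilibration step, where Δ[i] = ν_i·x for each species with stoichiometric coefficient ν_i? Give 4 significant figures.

Q₀ = 965 vs Keq = 2.2450e+05 ⇒ Q<K, forward
Step 1:
                    A           B           J
  Initial       6.234     0.03969       7.168
  Change     -0.05553    -0.03702     0.05553
  Equil         6.178    0.002668       7.224
  solve Keq expr → x = 0.01851; check Q = 2.2450e+05

x = 0.01851 M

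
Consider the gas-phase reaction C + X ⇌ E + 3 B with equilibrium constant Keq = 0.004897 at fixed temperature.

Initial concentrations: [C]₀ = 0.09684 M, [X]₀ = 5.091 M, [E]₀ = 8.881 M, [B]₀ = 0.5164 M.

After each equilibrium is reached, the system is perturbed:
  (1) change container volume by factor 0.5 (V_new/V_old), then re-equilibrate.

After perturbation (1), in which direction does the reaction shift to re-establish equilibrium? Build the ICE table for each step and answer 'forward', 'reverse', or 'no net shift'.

Direction: reverse

Q₀ = 2.481 vs Keq = 0.004897 ⇒ Q>K, reverse
Step 1:
                  C         X         E         B
  Initial   0.09684     5.091     8.881    0.5164
  Change     0.1425    0.1425   -0.1425   -0.4275
  Equil      0.2393     5.234     8.738   0.08887
  solve Keq expr → x = -0.1425; check Q = 0.004897
Then change container volume by factor 0.5 (V_new/V_old).
Step 2:
                  C         X         E         B
  Initial    0.4787     10.47     17.48    0.1777
  Change    0.02134   0.02134  -0.02134  -0.06401
  Equil         0.5     10.49     17.46    0.1137
  solve Keq expr → x = -0.02134; check Q = 0.004897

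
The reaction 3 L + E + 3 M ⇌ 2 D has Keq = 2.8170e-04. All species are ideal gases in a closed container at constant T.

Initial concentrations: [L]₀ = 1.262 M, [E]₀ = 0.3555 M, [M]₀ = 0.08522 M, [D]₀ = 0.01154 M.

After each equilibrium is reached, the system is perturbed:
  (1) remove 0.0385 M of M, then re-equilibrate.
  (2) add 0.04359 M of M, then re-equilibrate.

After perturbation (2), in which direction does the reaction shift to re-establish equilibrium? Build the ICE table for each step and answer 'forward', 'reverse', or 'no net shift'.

Direction: forward

Q₀ = 0.3011 vs Keq = 2.8170e-04 ⇒ Q>K, reverse
Step 1:
                  L         E         M         D
  init        1.262    0.3555   0.08522   0.01154
  Δ          0.0166  0.005533    0.0166  -0.01107
  eq          1.279     0.361    0.1018 4.7371e-04
  solve Keq expr → x = -0.005533; check Q = 2.8170e-04
Then remove 0.0385 M of M.
Step 2:
                  L         E         M         D
  init        1.279     0.361   0.06332 4.7371e-04
  Δ       3.5893e-04 1.1964e-04 3.5893e-04 -2.3928e-04
  eq          1.279    0.3612   0.06368 2.3443e-04
  solve Keq expr → x = -1.1964e-04; check Q = 2.8170e-04
Then add 0.04359 M of M.
Step 3:
                  L         E         M         D
  init        1.279    0.3612    0.1073 2.3443e-04
  Δ       -4.1223e-04 -1.3741e-04 -4.1223e-04 2.7482e-04
  eq          1.279     0.361    0.1069 5.0925e-04
  solve Keq expr → x = 1.3741e-04; check Q = 2.8170e-04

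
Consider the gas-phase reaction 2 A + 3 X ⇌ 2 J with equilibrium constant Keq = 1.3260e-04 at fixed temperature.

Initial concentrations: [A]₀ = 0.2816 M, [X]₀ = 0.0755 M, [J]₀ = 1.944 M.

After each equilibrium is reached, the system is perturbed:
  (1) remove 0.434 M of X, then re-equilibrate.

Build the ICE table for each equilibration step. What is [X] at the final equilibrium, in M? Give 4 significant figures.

[X]_eq = 2.419 M

Q₀ = 1.1074e+05 vs Keq = 1.3260e-04 ⇒ Q>K, reverse
Step 1:
                   A          X          J
  I           0.2816     0.0755      1.944
  C            1.829      2.743     -1.829
  E            2.111      2.819      0.115
  solve Keq expr → x = -0.9145; check Q = 1.3260e-04
Then remove 0.434 M of X.
Step 2:
                   A          X          J
  I            2.111      2.385      0.115
  C          0.02262    0.03393   -0.02262
  E            2.133      2.419    0.09241
  solve Keq expr → x = -0.01131; check Q = 1.3260e-04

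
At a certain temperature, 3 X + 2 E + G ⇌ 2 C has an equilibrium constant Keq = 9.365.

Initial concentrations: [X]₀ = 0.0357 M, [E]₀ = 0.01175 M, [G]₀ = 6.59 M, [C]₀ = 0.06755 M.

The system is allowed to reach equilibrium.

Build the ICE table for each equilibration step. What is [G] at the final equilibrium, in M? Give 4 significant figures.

Q₀ = 1.1023e+05 vs Keq = 9.365 ⇒ Q>K, reverse
Step 1:
                  X         E         G         C
  I          0.0357   0.01175      6.59   0.06755
  C         0.07468   0.04979   0.02489  -0.04979
  E          0.1104   0.06154     6.615   0.01776
  solve Keq expr → x = -0.02489; check Q = 9.365

[G]_eq = 6.615 M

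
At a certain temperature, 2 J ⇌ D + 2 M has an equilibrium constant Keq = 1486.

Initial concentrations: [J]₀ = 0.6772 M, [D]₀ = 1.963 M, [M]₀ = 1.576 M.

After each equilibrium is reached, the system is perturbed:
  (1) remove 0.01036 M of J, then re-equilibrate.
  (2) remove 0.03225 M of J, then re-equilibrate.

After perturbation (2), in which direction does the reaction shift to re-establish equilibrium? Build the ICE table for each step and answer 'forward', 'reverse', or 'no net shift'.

Direction: reverse

Q₀ = 10.63 vs Keq = 1486 ⇒ Q<K, forward
Step 1:
                    J           D           M
  Initial      0.6772       1.963       1.576
  Change      -0.5926      0.2963      0.5926
  Equil       0.08456       2.259       2.169
  solve Keq expr → x = 0.2963; check Q = 1486
Then remove 0.01036 M of J.
Step 2:
                    J           D           M
  Initial      0.0742       2.259       2.169
  Change     0.009883   -0.004941   -0.009883
  Equil       0.08408       2.254       2.159
  solve Keq expr → x = -0.004941; check Q = 1486
Then remove 0.03225 M of J.
Step 3:
                    J           D           M
  Initial     0.05183       2.254       2.159
  Change      0.03077    -0.01538    -0.03077
  Equil        0.0826       2.239       2.128
  solve Keq expr → x = -0.01538; check Q = 1486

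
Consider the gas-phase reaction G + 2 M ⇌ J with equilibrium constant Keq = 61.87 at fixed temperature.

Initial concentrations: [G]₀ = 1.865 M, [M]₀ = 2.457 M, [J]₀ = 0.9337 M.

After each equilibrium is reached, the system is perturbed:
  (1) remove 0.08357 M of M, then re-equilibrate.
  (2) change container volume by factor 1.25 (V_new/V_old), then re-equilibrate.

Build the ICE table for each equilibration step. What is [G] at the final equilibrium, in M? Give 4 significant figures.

Q₀ = 0.08293 vs Keq = 61.87 ⇒ Q<K, forward
Step 1:
                  G         M         J
  init        1.865     2.457    0.9337
  Δ          -1.123    -2.245     1.123
  eq         0.7423    0.2116     2.056
  solve Keq expr → x = 1.123; check Q = 61.87
Then remove 0.08357 M of M.
Step 2:
                  G         M         J
  init       0.7423     0.128     2.056
  Δ          0.0382    0.0764   -0.0382
  eq         0.7805    0.2044     2.018
  solve Keq expr → x = -0.0382; check Q = 61.87
Then change container volume by factor 1.25 (V_new/V_old).
Step 3:
                  G         M         J
  init       0.6244    0.1635     1.615
  Δ         0.01839   0.03679  -0.01839
  eq         0.6428    0.2003     1.596
  solve Keq expr → x = -0.01839; check Q = 61.87

[G]_eq = 0.6428 M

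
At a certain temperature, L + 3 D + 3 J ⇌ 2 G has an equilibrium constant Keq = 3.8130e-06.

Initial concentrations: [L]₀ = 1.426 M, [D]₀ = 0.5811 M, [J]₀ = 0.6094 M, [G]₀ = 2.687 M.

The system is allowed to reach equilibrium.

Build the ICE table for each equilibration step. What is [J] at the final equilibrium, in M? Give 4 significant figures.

[J]_eq = 4.272 M

Q₀ = 114 vs Keq = 3.8130e-06 ⇒ Q>K, reverse
Step 1:
                    L           D           J           G
  init          1.426      0.5811      0.6094       2.687
  Δ             1.221       3.663       3.663      -2.442
  eq            2.647       4.244       4.272      0.2452
  solve Keq expr → x = -1.221; check Q = 3.8130e-06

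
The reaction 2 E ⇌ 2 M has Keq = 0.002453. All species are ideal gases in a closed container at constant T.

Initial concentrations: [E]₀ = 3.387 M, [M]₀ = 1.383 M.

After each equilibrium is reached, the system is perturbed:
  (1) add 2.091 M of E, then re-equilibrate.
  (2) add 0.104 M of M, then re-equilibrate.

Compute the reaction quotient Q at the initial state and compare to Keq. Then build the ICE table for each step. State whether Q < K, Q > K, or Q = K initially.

Q₀ = 0.1667; Q > K (proceeds reverse)

Q₀ = 0.1667 vs Keq = 0.002453 ⇒ Q>K, reverse
Step 1:
                   E          M
  I            3.387      1.383
  C            1.158     -1.158
  E            4.545     0.2251
  solve Keq expr → x = -0.579; check Q = 0.002453
Then add 2.091 M of E.
Step 2:
                   E          M
  I            6.636     0.2251
  C         -0.09868    0.09868
  E            6.537     0.3238
  solve Keq expr → x = 0.04934; check Q = 0.002453
Then add 0.104 M of M.
Step 3:
                   E          M
  I            6.537     0.4278
  C          0.09909   -0.09909
  E            6.636     0.3287
  solve Keq expr → x = -0.04955; check Q = 0.002453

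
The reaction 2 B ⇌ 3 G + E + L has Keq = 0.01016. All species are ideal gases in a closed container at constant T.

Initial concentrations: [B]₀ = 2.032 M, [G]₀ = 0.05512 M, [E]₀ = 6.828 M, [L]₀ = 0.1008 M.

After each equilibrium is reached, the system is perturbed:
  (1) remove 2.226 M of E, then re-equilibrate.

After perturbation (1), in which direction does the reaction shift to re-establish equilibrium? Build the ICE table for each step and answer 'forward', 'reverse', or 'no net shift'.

Q₀ = 2.7915e-05 vs Keq = 0.01016 ⇒ Q<K, forward
Step 1:
                   B          G          E          L
  init         2.032    0.05512      6.828     0.1008
  Δ          -0.1655     0.2482    0.08273    0.08273
  eq           1.867     0.3033      6.911     0.1835
  solve Keq expr → x = 0.08273; check Q = 0.01016
Then remove 2.226 M of E.
Step 2:
                   B          G          E          L
  init         1.867     0.3033      4.685     0.1835
  Δ         -0.02169    0.03253    0.01084    0.01084
  eq           1.845     0.3359      4.696     0.1944
  solve Keq expr → x = 0.01084; check Q = 0.01016

Direction: forward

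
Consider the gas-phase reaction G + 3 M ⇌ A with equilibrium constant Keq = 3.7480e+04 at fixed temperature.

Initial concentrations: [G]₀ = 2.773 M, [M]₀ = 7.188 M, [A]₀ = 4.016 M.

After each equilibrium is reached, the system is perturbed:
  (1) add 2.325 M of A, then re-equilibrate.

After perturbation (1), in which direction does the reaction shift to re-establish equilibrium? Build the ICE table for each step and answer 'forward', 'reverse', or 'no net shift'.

Direction: reverse

Q₀ = 0.0039 vs Keq = 3.7480e+04 ⇒ Q<K, forward
Step 1:
                    G           M           A
  init          2.773       7.188       4.016
  Δ            -2.371      -7.113       2.371
  eq            0.402     0.07512       6.387
  solve Keq expr → x = 2.371; check Q = 3.7480e+04
Then add 2.325 M of A.
Step 2:
                    G           M           A
  init          0.402     0.07512       8.712
  Δ          0.002666    0.007998   -0.002666
  eq           0.4047     0.08312       8.709
  solve Keq expr → x = -0.002666; check Q = 3.7480e+04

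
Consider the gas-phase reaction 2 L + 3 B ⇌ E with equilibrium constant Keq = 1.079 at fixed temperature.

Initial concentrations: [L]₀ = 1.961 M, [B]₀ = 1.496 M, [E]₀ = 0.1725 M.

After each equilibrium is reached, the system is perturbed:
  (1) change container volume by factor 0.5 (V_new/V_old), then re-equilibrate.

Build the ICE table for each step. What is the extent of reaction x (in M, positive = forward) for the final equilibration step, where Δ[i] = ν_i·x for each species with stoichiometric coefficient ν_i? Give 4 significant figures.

x = 0.214 M

Q₀ = 0.0134 vs Keq = 1.079 ⇒ Q<K, forward
Step 1:
                  L         B         E
  I           1.961     1.496    0.1725
  C         -0.5889   -0.8834    0.2945
  E           1.372    0.6126     0.467
  solve Keq expr → x = 0.2945; check Q = 1.079
Then change container volume by factor 0.5 (V_new/V_old).
Step 2:
                  L         B         E
  I           2.744     1.225    0.9339
  C          -0.428    -0.642     0.214
  E           2.316    0.5832     1.148
  solve Keq expr → x = 0.214; check Q = 1.079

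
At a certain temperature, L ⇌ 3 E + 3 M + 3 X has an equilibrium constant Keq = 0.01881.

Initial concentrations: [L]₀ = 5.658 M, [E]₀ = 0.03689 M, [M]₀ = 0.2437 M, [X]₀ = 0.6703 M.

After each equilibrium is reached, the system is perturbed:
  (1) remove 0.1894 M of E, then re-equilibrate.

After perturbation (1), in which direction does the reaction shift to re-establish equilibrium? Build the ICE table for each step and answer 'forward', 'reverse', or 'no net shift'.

Direction: forward

Q₀ = 3.8676e-08 vs Keq = 0.01881 ⇒ Q<K, forward
Step 1:
                   L          E          M          X
  init         5.658    0.03689     0.2437     0.6703
  Δ           -0.167      0.501      0.501      0.501
  eq           5.491     0.5379     0.7447      1.171
  solve Keq expr → x = 0.167; check Q = 0.01881
Then remove 0.1894 M of E.
Step 2:
                   L          E          M          X
  init         5.491     0.3485     0.7447      1.171
  Δ         -0.03112    0.09336    0.09336    0.09336
  eq            5.46     0.4419     0.8381      1.265
  solve Keq expr → x = 0.03112; check Q = 0.01881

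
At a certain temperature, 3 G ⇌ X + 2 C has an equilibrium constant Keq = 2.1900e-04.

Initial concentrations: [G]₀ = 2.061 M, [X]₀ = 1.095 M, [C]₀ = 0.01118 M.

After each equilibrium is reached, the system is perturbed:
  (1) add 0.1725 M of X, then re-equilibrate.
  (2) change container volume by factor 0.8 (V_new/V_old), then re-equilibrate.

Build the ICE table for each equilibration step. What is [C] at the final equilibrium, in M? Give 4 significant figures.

[C]_eq = 0.04698 M

Q₀ = 1.5634e-05 vs Keq = 2.1900e-04 ⇒ Q<K, forward
Step 1:
                    G           X           C
  I             2.061       1.095     0.01118
  C          -0.04361     0.01454     0.02908
  E             2.017        1.11     0.04026
  solve Keq expr → x = 0.01454; check Q = 2.1900e-04
Then add 0.1725 M of X.
Step 2:
                    G           X           C
  I             2.017       1.282     0.04026
  C          0.004012   -0.001337   -0.002675
  E             2.021       1.281     0.03758
  solve Keq expr → x = -0.001337; check Q = 2.1900e-04
Then change container volume by factor 0.8 (V_new/V_old).
Step 3:
                    G           X           C
  I             2.527       1.601     0.04698
  C                 0           0           0
  E             2.527       1.601     0.04698
  solve Keq expr → x = 0; check Q = 2.1900e-04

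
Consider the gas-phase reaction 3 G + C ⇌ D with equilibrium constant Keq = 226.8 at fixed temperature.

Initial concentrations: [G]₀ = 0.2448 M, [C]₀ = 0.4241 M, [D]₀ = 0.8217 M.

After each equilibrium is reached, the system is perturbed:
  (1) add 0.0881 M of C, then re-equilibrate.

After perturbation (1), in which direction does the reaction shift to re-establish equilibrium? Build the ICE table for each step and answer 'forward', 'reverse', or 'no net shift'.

Direction: forward

Q₀ = 132.1 vs Keq = 226.8 ⇒ Q<K, forward
Step 1:
                   G          C          D
  I           0.2448     0.4241     0.8217
  C          -0.0373   -0.01243    0.01243
  E           0.2075     0.4117     0.8341
  solve Keq expr → x = 0.01243; check Q = 226.8
Then add 0.0881 M of C.
Step 2:
                   G          C          D
  I           0.2075     0.4998     0.8341
  C         -0.01215  -0.004049   0.004049
  E           0.1954     0.4957     0.8382
  solve Keq expr → x = 0.004049; check Q = 226.8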